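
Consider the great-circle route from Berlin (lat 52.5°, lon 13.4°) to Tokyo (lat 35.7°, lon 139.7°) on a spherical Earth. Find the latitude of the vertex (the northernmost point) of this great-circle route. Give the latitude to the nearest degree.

The great circle lies in the plane with unit normal n̂ = (p₁ × p₂)/|p₁ × p₂|.
Here n̂_z ≈ +0.404; the vertex latitude is φ_max = arccos|n̂_z| ≈ 66.2°.

≈ 66°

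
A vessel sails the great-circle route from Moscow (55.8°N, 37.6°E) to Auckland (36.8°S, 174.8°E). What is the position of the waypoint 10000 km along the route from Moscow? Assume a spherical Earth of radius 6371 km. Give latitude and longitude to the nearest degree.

Write both endpoints as unit vectors p₁, p₂ with components (cos φ cos λ, cos φ sin λ, sin φ).
The central angle between the endpoints is δ = arccos(p₁·p₂) ≈ 2.542 rad (145.7°). The total great-circle distance is δ·R ≈ 2.542 × 6371 ≈ 16196 km, so the target fraction is f = 10000/16196 ≈ 0.617.
Interpolate at f ≈ 0.617 with slerp weights a = sin((1−f)δ)/sin δ ≈ 1.465, b = sin(fδ)/sin δ ≈ 1.773.
p = a·p₁ + b·p₂ ≈ (-0.761, 0.631, 0.150); φ = arcsin(p_z) ≈ 8.61°, λ = atan2(p_y, p_x) ≈ 140.34°.

≈ 9°N, 140°E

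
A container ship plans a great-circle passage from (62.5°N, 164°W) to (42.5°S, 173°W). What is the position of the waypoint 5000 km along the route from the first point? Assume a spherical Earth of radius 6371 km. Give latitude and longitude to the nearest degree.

≈ (18°N, 169°W)

Convert each endpoint to a unit vector on the sphere (x = cos φ cos λ, y = cos φ sin λ, z = sin φ).
The central angle between the endpoints is δ = arccos(p₁·p₂) ≈ 1.837 rad (105.2°). The total great-circle distance is δ·R ≈ 1.837 × 6371 ≈ 11703 km, so the target fraction is f = 5000/11703 ≈ 0.427.
Interpolate at f ≈ 0.427 with slerp weights a = sin((1−f)δ)/sin δ ≈ 0.900, b = sin(fδ)/sin δ ≈ 0.732.
p = a·p₁ + b·p₂ ≈ (-0.936, -0.180, 0.304); φ = arcsin(p_z) ≈ 17.67°, λ = atan2(p_y, p_x) ≈ -169.09°.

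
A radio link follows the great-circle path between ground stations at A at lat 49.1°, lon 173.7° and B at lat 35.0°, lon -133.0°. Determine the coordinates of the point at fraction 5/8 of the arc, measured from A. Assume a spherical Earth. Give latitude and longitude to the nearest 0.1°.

≈ lat 43.1°, lon -149.9°

The haversine formula gives a central angle δ ≈ 0.717 rad (41.1°) between the endpoints.
Interpolate at f = 5/8 with slerp weights a = sin((1−f)δ)/sin δ ≈ 0.404, b = sin(fδ)/sin δ ≈ 0.659.
p = a·p₁ + b·p₂ ≈ (-0.631, -0.366, 0.684); φ = arcsin(p_z) ≈ 43.13°, λ = atan2(p_y, p_x) ≈ -149.90°.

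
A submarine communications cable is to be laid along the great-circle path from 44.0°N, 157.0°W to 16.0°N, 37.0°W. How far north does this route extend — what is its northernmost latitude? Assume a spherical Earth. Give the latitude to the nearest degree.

≈ 53°N

The great circle lies in the plane with unit normal n̂ = (p₁ × p₂)/|p₁ × p₂|.
Here n̂_z ≈ +0.606; the vertex latitude is φ_max = arccos|n̂_z| ≈ 52.7°.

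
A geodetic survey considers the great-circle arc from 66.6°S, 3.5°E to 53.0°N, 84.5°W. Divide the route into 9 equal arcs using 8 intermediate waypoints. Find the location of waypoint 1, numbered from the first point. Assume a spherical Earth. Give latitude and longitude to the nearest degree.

Write both endpoints as unit vectors p₁, p₂ with components (cos φ cos λ, cos φ sin λ, sin φ).
The central angle between the endpoints is δ = arccos(p₁·p₂) ≈ 2.381 rad (136.4°).
Interpolate at f = 1/9 with slerp weights a = sin((1−f)δ)/sin δ ≈ 1.240, b = sin(fδ)/sin δ ≈ 0.379.
p = a·p₁ + b·p₂ ≈ (0.513, -0.197, -0.835); φ = arcsin(p_z) ≈ -56.63°, λ = atan2(p_y, p_x) ≈ -21.01°.

≈ 57°S, 21°W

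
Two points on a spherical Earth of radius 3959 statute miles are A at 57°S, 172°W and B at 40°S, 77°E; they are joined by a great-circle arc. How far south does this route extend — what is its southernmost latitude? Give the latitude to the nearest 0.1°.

The great circle lies in the plane with unit normal n̂ = (p₁ × p₂)/|p₁ × p₂|.
Here n̂_z ≈ -0.423; the vertex latitude is φ_max = arccos|n̂_z| ≈ 65.0°.

≈ 65.0°S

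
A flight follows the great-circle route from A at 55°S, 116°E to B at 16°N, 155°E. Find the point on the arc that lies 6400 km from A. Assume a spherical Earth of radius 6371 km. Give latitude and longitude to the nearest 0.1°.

≈ 3.4°S, 147.5°E

From cos δ = sin φ₁ sin φ₂ + cos φ₁ cos φ₂ cos Δλ, the central angle is δ ≈ 1.367 rad (78.3°). The total great-circle distance is δ·R ≈ 1.367 × 6371 ≈ 8707 km, so the target fraction is f = 6400/8707 ≈ 0.735.
Interpolate at f ≈ 0.735 with slerp weights a = sin((1−f)δ)/sin δ ≈ 0.362, b = sin(fδ)/sin δ ≈ 0.862.
p = a·p₁ + b·p₂ ≈ (-0.842, 0.537, -0.059); φ = arcsin(p_z) ≈ -3.37°, λ = atan2(p_y, p_x) ≈ 147.48°.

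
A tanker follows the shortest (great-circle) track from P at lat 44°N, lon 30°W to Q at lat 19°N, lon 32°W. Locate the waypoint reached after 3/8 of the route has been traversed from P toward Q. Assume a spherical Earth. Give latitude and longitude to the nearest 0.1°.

≈ lat 34.6°N, lon 30.9°W

Write both endpoints as unit vectors p₁, p₂ with components (cos φ cos λ, cos φ sin λ, sin φ).
The central angle between the endpoints is δ = arccos(p₁·p₂) ≈ 0.437 rad (25.1°).
Interpolate at f = 3/8 with slerp weights a = sin((1−f)δ)/sin δ ≈ 0.637, b = sin(fδ)/sin δ ≈ 0.385.
p = a·p₁ + b·p₂ ≈ (0.706, -0.422, 0.568); φ = arcsin(p_z) ≈ 34.63°, λ = atan2(p_y, p_x) ≈ -30.89°.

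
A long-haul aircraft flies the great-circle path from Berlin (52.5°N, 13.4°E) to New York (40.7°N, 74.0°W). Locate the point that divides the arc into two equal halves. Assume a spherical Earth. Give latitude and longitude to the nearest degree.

≈ 55°N, 36°W

Write both endpoints as unit vectors p₁, p₂ with components (cos φ cos λ, cos φ sin λ, sin φ).
The central angle between the endpoints is δ = arccos(p₁·p₂) ≈ 1.002 rad (57.4°).
Interpolate at f = 1/2 with slerp weights a = sin((1−f)δ)/sin δ ≈ 0.570, b = sin(fδ)/sin δ ≈ 0.570.
p = a·p₁ + b·p₂ ≈ (0.457, -0.335, 0.824); φ = arcsin(p_z) ≈ 55.50°, λ = atan2(p_y, p_x) ≈ -36.26°.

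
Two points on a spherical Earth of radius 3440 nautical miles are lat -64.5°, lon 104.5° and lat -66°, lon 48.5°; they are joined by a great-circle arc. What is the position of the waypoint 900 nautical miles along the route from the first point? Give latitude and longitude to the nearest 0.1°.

The haversine formula gives a central angle δ ≈ 0.396 rad (22.7°) between the endpoints. The total great-circle distance is δ·R ≈ 0.396 × 3440 ≈ 1363 nmi, so the target fraction is f = 900/1363 ≈ 0.660.
Interpolate at f ≈ 0.660 with slerp weights a = sin((1−f)δ)/sin δ ≈ 0.348, b = sin(fδ)/sin δ ≈ 0.670.
p = a·p₁ + b·p₂ ≈ (0.143, 0.349, -0.926); φ = arcsin(p_z) ≈ -67.83°, λ = atan2(p_y, p_x) ≈ 67.72°.

≈ lat -67.8°, lon 67.7°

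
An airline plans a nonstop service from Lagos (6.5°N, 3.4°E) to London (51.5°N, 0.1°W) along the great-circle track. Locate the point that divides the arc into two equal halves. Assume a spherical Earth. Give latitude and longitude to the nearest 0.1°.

Write both endpoints as unit vectors p₁, p₂ with components (cos φ cos λ, cos φ sin λ, sin φ).
The central angle between the endpoints is δ = arccos(p₁·p₂) ≈ 0.787 rad (45.1°).
Interpolate at f = 1/2 with slerp weights a = sin((1−f)δ)/sin δ ≈ 0.541, b = sin(fδ)/sin δ ≈ 0.541.
p = a·p₁ + b·p₂ ≈ (0.874, 0.031, 0.485); φ = arcsin(p_z) ≈ 29.01°, λ = atan2(p_y, p_x) ≈ 2.05°.

≈ (29.0°N, 2.1°E)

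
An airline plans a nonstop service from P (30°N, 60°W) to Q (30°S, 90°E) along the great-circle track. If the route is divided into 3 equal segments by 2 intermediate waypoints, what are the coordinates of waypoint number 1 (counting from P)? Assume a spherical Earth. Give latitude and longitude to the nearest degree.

≈ (13°N, 7°W)

The haversine formula gives a central angle δ ≈ 2.689 rad (154.1°) between the endpoints.
Interpolate at f = 1/3 with slerp weights a = sin((1−f)δ)/sin δ ≈ 2.233, b = sin(fδ)/sin δ ≈ 1.788.
p = a·p₁ + b·p₂ ≈ (0.967, -0.126, 0.222); φ = arcsin(p_z) ≈ 12.85°, λ = atan2(p_y, p_x) ≈ -7.43°.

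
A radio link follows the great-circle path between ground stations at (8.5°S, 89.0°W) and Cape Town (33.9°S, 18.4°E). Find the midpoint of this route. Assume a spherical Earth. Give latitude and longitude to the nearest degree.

≈ (33°S, 42°W)

Write both endpoints as unit vectors p₁, p₂ with components (cos φ cos λ, cos φ sin λ, sin φ).
The central angle between the endpoints is δ = arccos(p₁·p₂) ≈ 1.735 rad (99.4°).
Interpolate at f = 1/2 with slerp weights a = sin((1−f)δ)/sin δ ≈ 0.773, b = sin(fδ)/sin δ ≈ 0.773.
p = a·p₁ + b·p₂ ≈ (0.622, -0.562, -0.545); φ = arcsin(p_z) ≈ -33.05°, λ = atan2(p_y, p_x) ≈ -42.09°.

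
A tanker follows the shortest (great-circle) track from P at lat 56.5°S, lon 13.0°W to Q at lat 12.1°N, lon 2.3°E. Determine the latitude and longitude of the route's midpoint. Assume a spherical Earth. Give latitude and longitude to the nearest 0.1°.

Write both endpoints as unit vectors p₁, p₂ with components (cos φ cos λ, cos φ sin λ, sin φ).
The central angle between the endpoints is δ = arccos(p₁·p₂) ≈ 1.218 rad (69.8°).
Interpolate at f = 1/2 with slerp weights a = sin((1−f)δ)/sin δ ≈ 0.610, b = sin(fδ)/sin δ ≈ 0.610.
p = a·p₁ + b·p₂ ≈ (0.923, -0.052, -0.381); φ = arcsin(p_z) ≈ -22.37°, λ = atan2(p_y, p_x) ≈ -3.21°.

≈ lat 22.4°S, lon 3.2°W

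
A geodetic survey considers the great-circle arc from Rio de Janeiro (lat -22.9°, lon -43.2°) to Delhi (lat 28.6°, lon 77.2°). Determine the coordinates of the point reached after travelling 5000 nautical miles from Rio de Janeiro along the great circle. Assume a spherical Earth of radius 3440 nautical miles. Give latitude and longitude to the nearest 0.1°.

Convert each endpoint to a unit vector on the sphere (x = cos φ cos λ, y = cos φ sin λ, z = sin φ).
The central angle between the endpoints is δ = arccos(p₁·p₂) ≈ 2.209 rad (126.6°). The total great-circle distance is δ·R ≈ 2.209 × 3440 ≈ 7598 nmi, so the target fraction is f = 5000/7598 ≈ 0.658.
Interpolate at f ≈ 0.658 with slerp weights a = sin((1−f)δ)/sin δ ≈ 0.853, b = sin(fδ)/sin δ ≈ 1.236.
p = a·p₁ + b·p₂ ≈ (0.813, 0.520, 0.260); φ = arcsin(p_z) ≈ 15.06°, λ = atan2(p_y, p_x) ≈ 32.61°.

≈ lat 15.1°, lon 32.6°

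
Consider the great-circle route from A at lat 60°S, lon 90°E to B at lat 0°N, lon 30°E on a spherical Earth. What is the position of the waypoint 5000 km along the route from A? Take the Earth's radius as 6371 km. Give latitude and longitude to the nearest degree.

Write both endpoints as unit vectors p₁, p₂ with components (cos φ cos λ, cos φ sin λ, sin φ).
The central angle between the endpoints is δ = arccos(p₁·p₂) ≈ 1.318 rad (75.5°). The total great-circle distance is δ·R ≈ 1.318 × 6371 ≈ 8398 km, so the target fraction is f = 5000/8398 ≈ 0.595.
Interpolate at f ≈ 0.595 with slerp weights a = sin((1−f)δ)/sin δ ≈ 0.525, b = sin(fδ)/sin δ ≈ 0.730.
p = a·p₁ + b·p₂ ≈ (0.632, 0.627, -0.455); φ = arcsin(p_z) ≈ -27.05°, λ = atan2(p_y, p_x) ≈ 44.79°.

≈ lat 27°S, lon 45°E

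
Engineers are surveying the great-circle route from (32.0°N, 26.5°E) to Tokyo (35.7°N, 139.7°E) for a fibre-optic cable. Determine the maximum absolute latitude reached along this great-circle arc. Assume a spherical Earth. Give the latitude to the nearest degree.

≈ 51°N

The great circle lies in the plane with unit normal n̂ = (p₁ × p₂)/|p₁ × p₂|.
Here n̂_z ≈ +0.633; the vertex latitude is φ_max = arccos|n̂_z| ≈ 50.7°.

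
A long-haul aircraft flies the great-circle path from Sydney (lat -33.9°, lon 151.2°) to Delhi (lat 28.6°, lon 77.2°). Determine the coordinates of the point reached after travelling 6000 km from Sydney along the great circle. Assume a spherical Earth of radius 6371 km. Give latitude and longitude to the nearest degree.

Convert each endpoint to a unit vector on the sphere (x = cos φ cos λ, y = cos φ sin λ, z = sin φ).
The central angle between the endpoints is δ = arccos(p₁·p₂) ≈ 1.637 rad (93.8°). The total great-circle distance is δ·R ≈ 1.637 × 6371 ≈ 10429 km, so the target fraction is f = 6000/10429 ≈ 0.575.
Interpolate at f ≈ 0.575 with slerp weights a = sin((1−f)δ)/sin δ ≈ 0.642, b = sin(fδ)/sin δ ≈ 0.810.
p = a·p₁ + b·p₂ ≈ (-0.309, 0.951, 0.030); φ = arcsin(p_z) ≈ 1.71°, λ = atan2(p_y, p_x) ≈ 108.02°.

≈ lat 2°, lon 108°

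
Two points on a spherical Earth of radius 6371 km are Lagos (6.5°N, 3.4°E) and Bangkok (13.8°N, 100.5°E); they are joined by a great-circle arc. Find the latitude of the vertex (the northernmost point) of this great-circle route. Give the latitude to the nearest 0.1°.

≈ 15.9°N

The great circle lies in the plane with unit normal n̂ = (p₁ × p₂)/|p₁ × p₂|.
Here n̂_z ≈ +0.962; the vertex latitude is φ_max = arccos|n̂_z| ≈ 15.9°.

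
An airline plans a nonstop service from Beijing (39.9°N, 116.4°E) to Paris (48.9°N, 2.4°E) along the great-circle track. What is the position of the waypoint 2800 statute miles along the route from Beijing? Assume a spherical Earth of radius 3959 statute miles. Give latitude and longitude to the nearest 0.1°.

From cos δ = sin φ₁ sin φ₂ + cos φ₁ cos φ₂ cos Δλ, the central angle is δ ≈ 1.289 rad (73.8°). The total great-circle distance is δ·R ≈ 1.289 × 3959 ≈ 5102 mi, so the target fraction is f = 2800/5102 ≈ 0.549.
Interpolate at f ≈ 0.549 with slerp weights a = sin((1−f)δ)/sin δ ≈ 0.572, b = sin(fδ)/sin δ ≈ 0.676.
p = a·p₁ + b·p₂ ≈ (0.249, 0.412, 0.877); φ = arcsin(p_z) ≈ 61.24°, λ = atan2(p_y, p_x) ≈ 58.81°.

≈ 61.2°N, 58.8°E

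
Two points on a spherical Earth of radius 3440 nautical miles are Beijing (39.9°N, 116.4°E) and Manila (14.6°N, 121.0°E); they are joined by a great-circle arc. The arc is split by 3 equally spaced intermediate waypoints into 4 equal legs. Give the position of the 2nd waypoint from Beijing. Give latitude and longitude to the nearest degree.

≈ 27°N, 119°E

The haversine formula gives a central angle δ ≈ 0.447 rad (25.6°) between the endpoints.
Interpolate at f = 2/4 with slerp weights a = sin((1−f)δ)/sin δ ≈ 0.513, b = sin(fδ)/sin δ ≈ 0.513.
p = a·p₁ + b·p₂ ≈ (-0.430, 0.778, 0.458); φ = arcsin(p_z) ≈ 27.27°, λ = atan2(p_y, p_x) ≈ 118.97°.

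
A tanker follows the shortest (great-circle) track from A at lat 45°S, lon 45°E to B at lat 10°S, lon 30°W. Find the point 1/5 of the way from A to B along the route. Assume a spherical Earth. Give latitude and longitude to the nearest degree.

The haversine formula gives a central angle δ ≈ 1.263 rad (72.4°) between the endpoints.
Interpolate at f = 1/5 with slerp weights a = sin((1−f)δ)/sin δ ≈ 0.889, b = sin(fδ)/sin δ ≈ 0.262.
p = a·p₁ + b·p₂ ≈ (0.668, 0.315, -0.674); φ = arcsin(p_z) ≈ -42.38°, λ = atan2(p_y, p_x) ≈ 25.26°.

≈ lat 42°S, lon 25°E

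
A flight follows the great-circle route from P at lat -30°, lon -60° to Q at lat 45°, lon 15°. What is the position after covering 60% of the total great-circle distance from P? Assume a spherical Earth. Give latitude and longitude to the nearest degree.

The haversine formula gives a central angle δ ≈ 1.767 rad (101.2°) between the endpoints.
Interpolate at f = 0.60 with slerp weights a = sin((1−f)δ)/sin δ ≈ 0.662, b = sin(fδ)/sin δ ≈ 0.890.
p = a·p₁ + b·p₂ ≈ (0.894, -0.334, 0.298); φ = arcsin(p_z) ≈ 17.33°, λ = atan2(p_y, p_x) ≈ -20.47°.

≈ lat 17°, lon -20°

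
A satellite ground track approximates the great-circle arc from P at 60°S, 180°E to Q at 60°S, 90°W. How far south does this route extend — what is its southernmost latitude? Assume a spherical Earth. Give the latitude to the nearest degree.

≈ 68°S

The great circle lies in the plane with unit normal n̂ = (p₁ × p₂)/|p₁ × p₂|.
Here n̂_z ≈ +0.378; the vertex latitude is φ_max = arccos|n̂_z| ≈ 67.8°.
Check via Clairaut: cos φ_max = |cos φ₁| · sin C = cos(60.0°)·sin(130.9°) ≈ 0.378, again giving ≈ 67.8°.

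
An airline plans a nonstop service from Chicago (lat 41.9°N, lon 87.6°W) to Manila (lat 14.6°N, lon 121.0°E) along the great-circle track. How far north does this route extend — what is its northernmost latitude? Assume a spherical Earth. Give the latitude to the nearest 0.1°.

≈ 67.1°N

The great circle lies in the plane with unit normal n̂ = (p₁ × p₂)/|p₁ × p₂|.
Here n̂_z ≈ -0.389; the vertex latitude is φ_max = arccos|n̂_z| ≈ 67.1°.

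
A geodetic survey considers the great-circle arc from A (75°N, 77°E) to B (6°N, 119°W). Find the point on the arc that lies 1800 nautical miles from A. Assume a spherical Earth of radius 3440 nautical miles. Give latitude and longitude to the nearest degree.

The haversine formula gives a central angle δ ≈ 1.718 rad (98.4°) between the endpoints. The total great-circle distance is δ·R ≈ 1.718 × 3440 ≈ 5909 nmi, so the target fraction is f = 1800/5909 ≈ 0.305.
Interpolate at f ≈ 0.305 with slerp weights a = sin((1−f)δ)/sin δ ≈ 0.940, b = sin(fδ)/sin δ ≈ 0.505.
p = a·p₁ + b·p₂ ≈ (-0.189, -0.202, 0.961); φ = arcsin(p_z) ≈ 73.94°, λ = atan2(p_y, p_x) ≈ -133.03°.

≈ (74°N, 133°W)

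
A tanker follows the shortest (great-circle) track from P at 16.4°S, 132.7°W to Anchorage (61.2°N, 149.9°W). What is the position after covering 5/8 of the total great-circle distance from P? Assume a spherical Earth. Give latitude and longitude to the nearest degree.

Convert each endpoint to a unit vector on the sphere (x = cos φ cos λ, y = cos φ sin λ, z = sin φ).
The central angle between the endpoints is δ = arccos(p₁·p₂) ≈ 1.375 rad (78.8°).
Interpolate at f = 5/8 with slerp weights a = sin((1−f)δ)/sin δ ≈ 0.503, b = sin(fδ)/sin δ ≈ 0.772.
p = a·p₁ + b·p₂ ≈ (-0.649, -0.541, 0.535); φ = arcsin(p_z) ≈ 32.33°, λ = atan2(p_y, p_x) ≈ -140.18°.

≈ 32°N, 140°W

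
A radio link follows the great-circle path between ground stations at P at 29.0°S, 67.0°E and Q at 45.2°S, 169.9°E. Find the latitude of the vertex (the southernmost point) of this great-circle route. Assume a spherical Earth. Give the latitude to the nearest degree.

The great circle lies in the plane with unit normal n̂ = (p₁ × p₂)/|p₁ × p₂|.
Here n̂_z ≈ +0.614; the vertex latitude is φ_max = arccos|n̂_z| ≈ 52.1°.

≈ 52°S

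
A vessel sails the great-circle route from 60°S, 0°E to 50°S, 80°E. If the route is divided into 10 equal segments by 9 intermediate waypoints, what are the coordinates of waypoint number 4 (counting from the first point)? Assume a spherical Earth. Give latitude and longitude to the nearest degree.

≈ 63°S, 37°E

From cos δ = sin φ₁ sin φ₂ + cos φ₁ cos φ₂ cos Δλ, the central angle is δ ≈ 0.768 rad (44.0°).
Interpolate at f = 4/10 with slerp weights a = sin((1−f)δ)/sin δ ≈ 0.640, b = sin(fδ)/sin δ ≈ 0.435.
p = a·p₁ + b·p₂ ≈ (0.369, 0.276, -0.888); φ = arcsin(p_z) ≈ -62.60°, λ = atan2(p_y, p_x) ≈ 36.78°.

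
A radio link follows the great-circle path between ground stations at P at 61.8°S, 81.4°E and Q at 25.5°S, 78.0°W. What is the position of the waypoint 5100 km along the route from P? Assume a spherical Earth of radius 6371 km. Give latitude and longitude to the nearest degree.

≈ 69°S, 58°W

Write both endpoints as unit vectors p₁, p₂ with components (cos φ cos λ, cos φ sin λ, sin φ).
The central angle between the endpoints is δ = arccos(p₁·p₂) ≈ 1.591 rad (91.1°). The total great-circle distance is δ·R ≈ 1.591 × 6371 ≈ 10134 km, so the target fraction is f = 5100/10134 ≈ 0.503.
Interpolate at f ≈ 0.503 with slerp weights a = sin((1−f)δ)/sin δ ≈ 0.711, b = sin(fδ)/sin δ ≈ 0.718.
p = a·p₁ + b·p₂ ≈ (0.185, -0.302, -0.935); φ = arcsin(p_z) ≈ -69.27°, λ = atan2(p_y, p_x) ≈ -58.50°.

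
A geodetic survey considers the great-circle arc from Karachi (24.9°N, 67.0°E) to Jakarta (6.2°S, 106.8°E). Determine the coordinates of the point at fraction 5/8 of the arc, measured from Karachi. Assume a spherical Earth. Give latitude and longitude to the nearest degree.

From cos δ = sin φ₁ sin φ₂ + cos φ₁ cos φ₂ cos Δλ, the central angle is δ ≈ 0.867 rad (49.7°).
Interpolate at f = 5/8 with slerp weights a = sin((1−f)δ)/sin δ ≈ 0.419, b = sin(fδ)/sin δ ≈ 0.676.
p = a·p₁ + b·p₂ ≈ (-0.046, 0.994, 0.103); φ = arcsin(p_z) ≈ 5.93°, λ = atan2(p_y, p_x) ≈ 92.64°.

≈ (6°N, 93°E)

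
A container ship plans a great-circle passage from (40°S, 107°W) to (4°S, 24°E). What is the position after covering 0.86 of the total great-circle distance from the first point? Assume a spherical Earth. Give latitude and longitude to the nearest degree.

Convert each endpoint to a unit vector on the sphere (x = cos φ cos λ, y = cos φ sin λ, z = sin φ).
The central angle between the endpoints is δ = arccos(p₁·p₂) ≈ 2.045 rad (117.2°).
Interpolate at f = 0.86 with slerp weights a = sin((1−f)δ)/sin δ ≈ 0.317, b = sin(fδ)/sin δ ≈ 1.104.
p = a·p₁ + b·p₂ ≈ (0.935, 0.216, -0.281); φ = arcsin(p_z) ≈ -16.32°, λ = atan2(p_y, p_x) ≈ 12.98°.

≈ (16°S, 13°E)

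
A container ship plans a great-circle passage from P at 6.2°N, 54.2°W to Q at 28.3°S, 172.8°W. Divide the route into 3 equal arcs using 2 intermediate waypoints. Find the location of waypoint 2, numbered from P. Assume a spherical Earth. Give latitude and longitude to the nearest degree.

≈ 27°S, 128°W

Convert each endpoint to a unit vector on the sphere (x = cos φ cos λ, y = cos φ sin λ, z = sin φ).
The central angle between the endpoints is δ = arccos(p₁·p₂) ≈ 2.060 rad (118.0°).
Interpolate at f = 2/3 with slerp weights a = sin((1−f)δ)/sin δ ≈ 0.718, b = sin(fδ)/sin δ ≈ 1.111.
p = a·p₁ + b·p₂ ≈ (-0.553, -0.702, -0.449); φ = arcsin(p_z) ≈ -26.69°, λ = atan2(p_y, p_x) ≈ -128.22°.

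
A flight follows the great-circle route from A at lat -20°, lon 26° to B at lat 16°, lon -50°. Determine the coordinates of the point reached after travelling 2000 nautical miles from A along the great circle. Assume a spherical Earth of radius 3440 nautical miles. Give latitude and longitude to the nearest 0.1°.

Convert each endpoint to a unit vector on the sphere (x = cos φ cos λ, y = cos φ sin λ, z = sin φ).
The central angle between the endpoints is δ = arccos(p₁·p₂) ≈ 1.446 rad (82.9°). The total great-circle distance is δ·R ≈ 1.446 × 3440 ≈ 4975 nmi, so the target fraction is f = 2000/4975 ≈ 0.402.
Interpolate at f ≈ 0.402 with slerp weights a = sin((1−f)δ)/sin δ ≈ 0.767, b = sin(fδ)/sin δ ≈ 0.553.
p = a·p₁ + b·p₂ ≈ (0.990, -0.092, -0.110); φ = arcsin(p_z) ≈ -6.30°, λ = atan2(p_y, p_x) ≈ -5.29°.

≈ lat -6.3°, lon -5.3°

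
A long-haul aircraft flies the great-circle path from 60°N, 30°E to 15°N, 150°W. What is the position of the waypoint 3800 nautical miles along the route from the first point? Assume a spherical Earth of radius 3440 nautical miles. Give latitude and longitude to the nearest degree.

Write both endpoints as unit vectors p₁, p₂ with components (cos φ cos λ, cos φ sin λ, sin φ).
The central angle between the endpoints is δ = arccos(p₁·p₂) ≈ 1.833 rad (105.0°). The total great-circle distance is δ·R ≈ 1.833 × 3440 ≈ 6304 nmi, so the target fraction is f = 3800/6304 ≈ 0.603.
Interpolate at f ≈ 0.603 with slerp weights a = sin((1−f)δ)/sin δ ≈ 0.689, b = sin(fδ)/sin δ ≈ 0.925.
p = a·p₁ + b·p₂ ≈ (-0.475, -0.274, 0.836); φ = arcsin(p_z) ≈ 56.71°, λ = atan2(p_y, p_x) ≈ -150.00°.

≈ 57°N, 150°W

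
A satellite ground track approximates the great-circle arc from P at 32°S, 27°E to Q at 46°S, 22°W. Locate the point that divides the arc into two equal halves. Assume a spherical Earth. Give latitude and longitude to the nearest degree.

≈ 42°S, 5°E

Convert each endpoint to a unit vector on the sphere (x = cos φ cos λ, y = cos φ sin λ, z = sin φ).
The central angle between the endpoints is δ = arccos(p₁·p₂) ≈ 0.696 rad (39.9°).
Interpolate at f = 1/2 with slerp weights a = sin((1−f)δ)/sin δ ≈ 0.532, b = sin(fδ)/sin δ ≈ 0.532.
p = a·p₁ + b·p₂ ≈ (0.744, 0.066, -0.664); φ = arcsin(p_z) ≈ -41.64°, λ = atan2(p_y, p_x) ≈ 5.09°.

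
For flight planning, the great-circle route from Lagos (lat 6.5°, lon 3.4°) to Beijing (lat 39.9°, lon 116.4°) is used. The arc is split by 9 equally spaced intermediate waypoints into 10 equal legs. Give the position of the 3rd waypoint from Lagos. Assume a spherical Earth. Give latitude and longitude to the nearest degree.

Write both endpoints as unit vectors p₁, p₂ with components (cos φ cos λ, cos φ sin λ, sin φ).
The central angle between the endpoints is δ = arccos(p₁·p₂) ≈ 1.798 rad (103.0°).
Interpolate at f = 3/10 with slerp weights a = sin((1−f)δ)/sin δ ≈ 0.977, b = sin(fδ)/sin δ ≈ 0.527.
p = a·p₁ + b·p₂ ≈ (0.789, 0.420, 0.449); φ = arcsin(p_z) ≈ 26.66°, λ = atan2(p_y, p_x) ≈ 28.02°.

≈ lat 27°, lon 28°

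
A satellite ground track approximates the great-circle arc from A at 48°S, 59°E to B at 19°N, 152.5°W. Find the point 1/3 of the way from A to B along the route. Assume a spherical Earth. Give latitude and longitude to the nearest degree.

≈ 54°S, 137°E

Convert each endpoint to a unit vector on the sphere (x = cos φ cos λ, y = cos φ sin λ, z = sin φ).
The central angle between the endpoints is δ = arccos(p₁·p₂) ≈ 2.468 rad (141.4°).
Interpolate at f = 1/3 with slerp weights a = sin((1−f)δ)/sin δ ≈ 1.598, b = sin(fδ)/sin δ ≈ 1.174.
p = a·p₁ + b·p₂ ≈ (-0.434, 0.404, -0.805); φ = arcsin(p_z) ≈ -53.63°, λ = atan2(p_y, p_x) ≈ 137.08°.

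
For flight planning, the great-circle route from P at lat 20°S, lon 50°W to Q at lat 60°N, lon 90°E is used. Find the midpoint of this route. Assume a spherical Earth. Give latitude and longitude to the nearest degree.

The haversine formula gives a central angle δ ≈ 2.286 rad (131.0°) between the endpoints.
Interpolate at f = 1/2 with slerp weights a = sin((1−f)δ)/sin δ ≈ 1.206, b = sin(fδ)/sin δ ≈ 1.206.
p = a·p₁ + b·p₂ ≈ (0.728, -0.265, 0.632); φ = arcsin(p_z) ≈ 39.19°, λ = atan2(p_y, p_x) ≈ -20.00°.

≈ lat 39°N, lon 20°W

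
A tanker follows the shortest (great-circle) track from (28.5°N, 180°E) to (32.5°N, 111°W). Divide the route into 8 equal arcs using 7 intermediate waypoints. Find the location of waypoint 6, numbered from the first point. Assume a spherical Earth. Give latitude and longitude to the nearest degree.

≈ (35°N, 128°W)

From cos δ = sin φ₁ sin φ₂ + cos φ₁ cos φ₂ cos Δλ, the central angle is δ ≈ 1.022 rad (58.5°).
Interpolate at f = 6/8 with slerp weights a = sin((1−f)δ)/sin δ ≈ 0.296, b = sin(fδ)/sin δ ≈ 0.813.
p = a·p₁ + b·p₂ ≈ (-0.506, -0.640, 0.578); φ = arcsin(p_z) ≈ 35.32°, λ = atan2(p_y, p_x) ≈ -128.33°.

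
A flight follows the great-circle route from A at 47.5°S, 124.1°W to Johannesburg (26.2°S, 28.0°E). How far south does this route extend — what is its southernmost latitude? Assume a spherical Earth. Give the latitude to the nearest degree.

≈ 73°S

The great circle lies in the plane with unit normal n̂ = (p₁ × p₂)/|p₁ × p₂|.
Here n̂_z ≈ +0.290; the vertex latitude is φ_max = arccos|n̂_z| ≈ 73.1°.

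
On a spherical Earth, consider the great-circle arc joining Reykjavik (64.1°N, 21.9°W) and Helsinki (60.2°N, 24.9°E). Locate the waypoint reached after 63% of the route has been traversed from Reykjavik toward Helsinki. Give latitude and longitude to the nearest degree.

Convert each endpoint to a unit vector on the sphere (x = cos φ cos λ, y = cos φ sin λ, z = sin φ).
The central angle between the endpoints is δ = arccos(p₁·p₂) ≈ 0.379 rad (21.7°).
Interpolate at f = 0.63 with slerp weights a = sin((1−f)δ)/sin δ ≈ 0.378, b = sin(fδ)/sin δ ≈ 0.639.
p = a·p₁ + b·p₂ ≈ (0.441, 0.072, 0.894); φ = arcsin(p_z) ≈ 63.44°, λ = atan2(p_y, p_x) ≈ 9.29°.

≈ 63°N, 9°E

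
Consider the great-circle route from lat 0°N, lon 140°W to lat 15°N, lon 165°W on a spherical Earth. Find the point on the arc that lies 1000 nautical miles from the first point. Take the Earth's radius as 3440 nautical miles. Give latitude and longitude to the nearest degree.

≈ lat 9°N, lon 154°W

The haversine formula gives a central angle δ ≈ 0.504 rad (28.9°) between the endpoints. The total great-circle distance is δ·R ≈ 0.504 × 3440 ≈ 1735 nmi, so the target fraction is f = 1000/1735 ≈ 0.576.
Interpolate at f ≈ 0.576 with slerp weights a = sin((1−f)δ)/sin δ ≈ 0.439, b = sin(fδ)/sin δ ≈ 0.593.
p = a·p₁ + b·p₂ ≈ (-0.890, -0.430, 0.153); φ = arcsin(p_z) ≈ 8.83°, λ = atan2(p_y, p_x) ≈ -154.18°.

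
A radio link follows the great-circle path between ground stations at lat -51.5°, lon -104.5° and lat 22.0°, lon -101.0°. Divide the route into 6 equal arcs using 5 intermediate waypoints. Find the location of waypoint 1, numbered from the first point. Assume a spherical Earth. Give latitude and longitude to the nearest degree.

Write both endpoints as unit vectors p₁, p₂ with components (cos φ cos λ, cos φ sin λ, sin φ).
The central angle between the endpoints is δ = arccos(p₁·p₂) ≈ 1.284 rad (73.6°).
Interpolate at f = 1/6 with slerp weights a = sin((1−f)δ)/sin δ ≈ 0.915, b = sin(fδ)/sin δ ≈ 0.221.
p = a·p₁ + b·p₂ ≈ (-0.182, -0.753, -0.633); φ = arcsin(p_z) ≈ -39.26°, λ = atan2(p_y, p_x) ≈ -103.57°.

≈ lat -39°, lon -104°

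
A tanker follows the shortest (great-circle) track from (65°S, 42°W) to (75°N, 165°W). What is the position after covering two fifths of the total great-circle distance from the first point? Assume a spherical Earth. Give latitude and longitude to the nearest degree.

≈ (6°S, 75°W)

From cos δ = sin φ₁ sin φ₂ + cos φ₁ cos φ₂ cos Δλ, the central angle is δ ≈ 2.779 rad (159.2°).
Interpolate at f = 2/5 with slerp weights a = sin((1−f)δ)/sin δ ≈ 2.807, b = sin(fδ)/sin δ ≈ 2.528.
p = a·p₁ + b·p₂ ≈ (0.250, -0.963, -0.102); φ = arcsin(p_z) ≈ -5.86°, λ = atan2(p_y, p_x) ≈ -75.47°.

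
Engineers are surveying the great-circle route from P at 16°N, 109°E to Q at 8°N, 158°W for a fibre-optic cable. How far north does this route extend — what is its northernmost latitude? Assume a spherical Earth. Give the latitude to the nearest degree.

≈ 18°N

The great circle lies in the plane with unit normal n̂ = (p₁ × p₂)/|p₁ × p₂|.
Here n̂_z ≈ +0.951; the vertex latitude is φ_max = arccos|n̂_z| ≈ 18.1°.
Check via Clairaut: cos φ_max = |cos φ₁| · sin C = cos(16.0°)·sin(81.5°) ≈ 0.951, again giving ≈ 18.1°.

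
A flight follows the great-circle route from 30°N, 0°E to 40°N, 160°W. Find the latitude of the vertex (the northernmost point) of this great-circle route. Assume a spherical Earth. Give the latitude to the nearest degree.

The great circle lies in the plane with unit normal n̂ = (p₁ × p₂)/|p₁ × p₂|.
Here n̂_z ≈ -0.238; the vertex latitude is φ_max = arccos|n̂_z| ≈ 76.2°.
Check via Clairaut: cos φ_max = |cos φ₁| · sin C = cos(30.0°)·sin(16.0°) ≈ 0.238, again giving ≈ 76.2°.

≈ 76°N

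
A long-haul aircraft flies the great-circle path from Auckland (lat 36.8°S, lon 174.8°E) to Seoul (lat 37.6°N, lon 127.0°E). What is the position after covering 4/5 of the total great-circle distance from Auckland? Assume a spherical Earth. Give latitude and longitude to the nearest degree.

The haversine formula gives a central angle δ ≈ 1.510 rad (86.5°) between the endpoints.
Interpolate at f = 4/5 with slerp weights a = sin((1−f)δ)/sin δ ≈ 0.298, b = sin(fδ)/sin δ ≈ 0.937.
p = a·p₁ + b·p₂ ≈ (-0.684, 0.614, 0.393); φ = arcsin(p_z) ≈ 23.14°, λ = atan2(p_y, p_x) ≈ 138.08°.

≈ lat 23°N, lon 138°E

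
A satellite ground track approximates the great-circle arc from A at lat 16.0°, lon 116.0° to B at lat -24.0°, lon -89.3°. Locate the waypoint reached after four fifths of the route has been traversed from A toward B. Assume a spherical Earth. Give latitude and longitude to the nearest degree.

Convert each endpoint to a unit vector on the sphere (x = cos φ cos λ, y = cos φ sin λ, z = sin φ).
The central angle between the endpoints is δ = arccos(p₁·p₂) ≈ 2.705 rad (155.0°).
Interpolate at f = 4/5 with slerp weights a = sin((1−f)δ)/sin δ ≈ 1.217, b = sin(fδ)/sin δ ≈ 1.960.
p = a·p₁ + b·p₂ ≈ (-0.491, -0.739, -0.462); φ = arcsin(p_z) ≈ -27.50°, λ = atan2(p_y, p_x) ≈ -123.60°.

≈ lat -27°, lon -124°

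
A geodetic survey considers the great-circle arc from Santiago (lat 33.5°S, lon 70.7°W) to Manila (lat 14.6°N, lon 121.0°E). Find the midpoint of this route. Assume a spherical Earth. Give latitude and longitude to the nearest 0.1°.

Convert each endpoint to a unit vector on the sphere (x = cos φ cos λ, y = cos φ sin λ, z = sin φ).
The central angle between the endpoints is δ = arccos(p₁·p₂) ≈ 2.763 rad (158.3°).
Interpolate at f = 1/2 with slerp weights a = sin((1−f)δ)/sin δ ≈ 2.660, b = sin(fδ)/sin δ ≈ 2.660.
p = a·p₁ + b·p₂ ≈ (-0.593, 0.113, -0.798); φ = arcsin(p_z) ≈ -52.90°, λ = atan2(p_y, p_x) ≈ 169.21°.

≈ lat 52.9°S, lon 169.2°E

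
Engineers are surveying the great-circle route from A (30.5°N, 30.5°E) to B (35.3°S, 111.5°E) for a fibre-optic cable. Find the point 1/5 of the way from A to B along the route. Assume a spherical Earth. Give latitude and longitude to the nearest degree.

Convert each endpoint to a unit vector on the sphere (x = cos φ cos λ, y = cos φ sin λ, z = sin φ).
The central angle between the endpoints is δ = arccos(p₁·p₂) ≈ 1.755 rad (100.6°).
Interpolate at f = 1/5 with slerp weights a = sin((1−f)δ)/sin δ ≈ 1.003, b = sin(fδ)/sin δ ≈ 0.350.
p = a·p₁ + b·p₂ ≈ (0.640, 0.704, 0.307); φ = arcsin(p_z) ≈ 17.88°, λ = atan2(p_y, p_x) ≈ 47.73°.

≈ (18°N, 48°E)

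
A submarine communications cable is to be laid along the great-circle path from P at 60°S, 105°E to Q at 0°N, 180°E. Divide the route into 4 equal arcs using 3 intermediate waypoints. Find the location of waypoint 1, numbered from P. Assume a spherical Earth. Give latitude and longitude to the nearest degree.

≈ 50°S, 138°E

Convert each endpoint to a unit vector on the sphere (x = cos φ cos λ, y = cos φ sin λ, z = sin φ).
The central angle between the endpoints is δ = arccos(p₁·p₂) ≈ 1.441 rad (82.6°).
Interpolate at f = 1/4 with slerp weights a = sin((1−f)δ)/sin δ ≈ 0.890, b = sin(fδ)/sin δ ≈ 0.356.
p = a·p₁ + b·p₂ ≈ (-0.471, 0.430, -0.771); φ = arcsin(p_z) ≈ -50.41°, λ = atan2(p_y, p_x) ≈ 137.60°.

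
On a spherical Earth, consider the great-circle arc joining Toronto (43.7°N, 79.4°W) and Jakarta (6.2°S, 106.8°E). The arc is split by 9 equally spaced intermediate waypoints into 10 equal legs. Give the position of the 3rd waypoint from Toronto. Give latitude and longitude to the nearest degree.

≈ 82°N, 138°W

From cos δ = sin φ₁ sin φ₂ + cos φ₁ cos φ₂ cos Δλ, the central angle is δ ≈ 2.480 rad (142.1°).
Interpolate at f = 3/10 with slerp weights a = sin((1−f)δ)/sin δ ≈ 1.606, b = sin(fδ)/sin δ ≈ 1.103.
p = a·p₁ + b·p₂ ≈ (-0.103, -0.092, 0.990); φ = arcsin(p_z) ≈ 82.06°, λ = atan2(p_y, p_x) ≈ -138.38°.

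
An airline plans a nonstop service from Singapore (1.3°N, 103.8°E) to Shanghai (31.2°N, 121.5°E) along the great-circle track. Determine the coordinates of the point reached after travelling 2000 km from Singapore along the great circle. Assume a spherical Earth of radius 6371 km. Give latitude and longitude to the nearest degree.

From cos δ = sin φ₁ sin φ₂ + cos φ₁ cos φ₂ cos Δλ, the central angle is δ ≈ 0.598 rad (34.3°). The total great-circle distance is δ·R ≈ 0.598 × 6371 ≈ 3810 km, so the target fraction is f = 2000/3810 ≈ 0.525.
Interpolate at f ≈ 0.525 with slerp weights a = sin((1−f)δ)/sin δ ≈ 0.498, b = sin(fδ)/sin δ ≈ 0.548.
p = a·p₁ + b·p₂ ≈ (-0.364, 0.883, 0.295); φ = arcsin(p_z) ≈ 17.18°, λ = atan2(p_y, p_x) ≈ 112.39°.

≈ (17°N, 112°E)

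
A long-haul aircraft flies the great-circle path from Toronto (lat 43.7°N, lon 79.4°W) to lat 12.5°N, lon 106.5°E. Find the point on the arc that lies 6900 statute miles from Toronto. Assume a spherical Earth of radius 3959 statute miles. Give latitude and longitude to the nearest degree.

Write both endpoints as unit vectors p₁, p₂ with components (cos φ cos λ, cos φ sin λ, sin φ).
The central angle between the endpoints is δ = arccos(p₁·p₂) ≈ 2.156 rad (123.5°). The total great-circle distance is δ·R ≈ 2.156 × 3959 ≈ 8536 mi, so the target fraction is f = 6900/8536 ≈ 0.808.
Interpolate at f ≈ 0.808 with slerp weights a = sin((1−f)δ)/sin δ ≈ 0.482, b = sin(fδ)/sin δ ≈ 1.182.
p = a·p₁ + b·p₂ ≈ (-0.264, 0.764, 0.589); φ = arcsin(p_z) ≈ 36.07°, λ = atan2(p_y, p_x) ≈ 109.04°.

≈ lat 36°N, lon 109°E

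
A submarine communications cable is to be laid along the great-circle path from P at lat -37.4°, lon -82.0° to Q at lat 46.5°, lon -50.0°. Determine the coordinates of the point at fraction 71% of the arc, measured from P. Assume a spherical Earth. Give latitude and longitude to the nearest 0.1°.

Write both endpoints as unit vectors p₁, p₂ with components (cos φ cos λ, cos φ sin λ, sin φ).
The central angle between the endpoints is δ = arccos(p₁·p₂) ≈ 1.548 rad (88.7°).
Interpolate at f = 0.71 with slerp weights a = sin((1−f)δ)/sin δ ≈ 0.434, b = sin(fδ)/sin δ ≈ 0.891.
p = a·p₁ + b·p₂ ≈ (0.442, -0.811, 0.383); φ = arcsin(p_z) ≈ 22.50°, λ = atan2(p_y, p_x) ≈ -61.41°.

≈ lat 22.5°, lon -61.4°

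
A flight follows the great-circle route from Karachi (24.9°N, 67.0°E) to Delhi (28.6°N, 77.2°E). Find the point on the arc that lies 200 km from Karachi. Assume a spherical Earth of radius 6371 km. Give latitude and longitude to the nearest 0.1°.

Write both endpoints as unit vectors p₁, p₂ with components (cos φ cos λ, cos φ sin λ, sin φ).
The central angle between the endpoints is δ = arccos(p₁·p₂) ≈ 0.172 rad (9.8°). The total great-circle distance is δ·R ≈ 0.172 × 6371 ≈ 1093 km, so the target fraction is f = 200/1093 ≈ 0.183.
Interpolate at f ≈ 0.183 with slerp weights a = sin((1−f)δ)/sin δ ≈ 0.818, b = sin(fδ)/sin δ ≈ 0.184.
p = a·p₁ + b·p₂ ≈ (0.326, 0.841, 0.433); φ = arcsin(p_z) ≈ 25.63°, λ = atan2(p_y, p_x) ≈ 68.82°.

≈ 25.6°N, 68.8°E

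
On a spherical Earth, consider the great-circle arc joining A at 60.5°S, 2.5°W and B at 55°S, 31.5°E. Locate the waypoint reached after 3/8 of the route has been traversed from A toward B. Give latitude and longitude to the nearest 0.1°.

≈ 59.5°S, 11.4°E

Write both endpoints as unit vectors p₁, p₂ with components (cos φ cos λ, cos φ sin λ, sin φ).
The central angle between the endpoints is δ = arccos(p₁·p₂) ≈ 0.327 rad (18.7°).
Interpolate at f = 3/8 with slerp weights a = sin((1−f)δ)/sin δ ≈ 0.632, b = sin(fδ)/sin δ ≈ 0.381.
p = a·p₁ + b·p₂ ≈ (0.497, 0.101, -0.862); φ = arcsin(p_z) ≈ -59.53°, λ = atan2(p_y, p_x) ≈ 11.44°.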